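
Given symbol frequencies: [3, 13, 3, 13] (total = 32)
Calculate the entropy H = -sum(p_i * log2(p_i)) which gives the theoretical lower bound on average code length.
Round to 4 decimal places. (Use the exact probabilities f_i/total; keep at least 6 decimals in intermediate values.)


Per-symbol terms -p_i * log2(p_i) with p_i = f_i/32:
  p = 3/32 = 0.093750: log2(p) = -3.415037, -p*log2(p) = 0.320160
  p = 13/32 = 0.406250: log2(p) = -1.299560, -p*log2(p) = 0.527946
  p = 3/32 = 0.093750: log2(p) = -3.415037, -p*log2(p) = 0.320160
  p = 13/32 = 0.406250: log2(p) = -1.299560, -p*log2(p) = 0.527946
H = 0.320160 + 0.527946 + 0.320160 + 0.527946 = 1.696212

H = 1.6962 bits/symbol


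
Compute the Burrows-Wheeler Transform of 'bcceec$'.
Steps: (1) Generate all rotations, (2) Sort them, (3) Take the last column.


Rotations (sorted):
  0: $bcceec -> last char: c
  1: bcceec$ -> last char: $
  2: c$bccee -> last char: e
  3: cceec$b -> last char: b
  4: ceec$bc -> last char: c
  5: ec$bcce -> last char: e
  6: eec$bcc -> last char: c


BWT = c$ebcec


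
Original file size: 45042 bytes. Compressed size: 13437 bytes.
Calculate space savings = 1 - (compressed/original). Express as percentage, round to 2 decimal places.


ratio = compressed/original = 13437/45042 = 0.298322
savings = 1 - ratio = 1 - 0.298322 = 0.701678
as a percentage: 0.701678 * 100 = 70.17%

Space savings = 1 - 13437/45042 = 70.17%


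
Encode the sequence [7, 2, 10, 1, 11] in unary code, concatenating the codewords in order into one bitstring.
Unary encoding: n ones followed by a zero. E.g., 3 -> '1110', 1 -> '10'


Encode each number as n ones followed by a terminating 0:
  7 -> 11111110 (8 bits)
  2 -> 110 (3 bits)
  10 -> 11111111110 (11 bits)
  1 -> 10 (2 bits)
  11 -> 111111111110 (12 bits)
Total length = 8 + 3 + 11 + 2 + 12 = 36 bits.

Unary([7, 2, 10, 1, 11]) = 111111101101111111111010111111111110 (36 bits)


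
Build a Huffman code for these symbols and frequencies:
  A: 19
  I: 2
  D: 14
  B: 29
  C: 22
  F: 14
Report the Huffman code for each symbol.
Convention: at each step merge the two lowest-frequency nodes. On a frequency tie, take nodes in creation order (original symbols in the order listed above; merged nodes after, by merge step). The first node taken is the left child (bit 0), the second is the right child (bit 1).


Huffman tree construction:
Step 1: Merge I(2) + D(14) = 16
Step 2: Merge F(14) + (I+D)(16) = 30
Step 3: Merge A(19) + C(22) = 41
Step 4: Merge B(29) + (F+(I+D))(30) = 59
Step 5: Merge (A+C)(41) + (B+(F+(I+D)))(59) = 100
Read each symbol's code off the tree from the root (left child = 0, right child = 1).

Codes:
  A: 00 (length 2)
  I: 1110 (length 4)
  D: 1111 (length 4)
  B: 10 (length 2)
  C: 01 (length 2)
  F: 110 (length 3)
Average code length: 246/100 = 2.4600 bits/symbol


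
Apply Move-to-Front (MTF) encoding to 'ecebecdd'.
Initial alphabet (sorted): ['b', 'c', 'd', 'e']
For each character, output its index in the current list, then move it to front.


MTF encoding:
'e': index 3 in ['b', 'c', 'd', 'e'] -> ['e', 'b', 'c', 'd']
'c': index 2 in ['e', 'b', 'c', 'd'] -> ['c', 'e', 'b', 'd']
'e': index 1 in ['c', 'e', 'b', 'd'] -> ['e', 'c', 'b', 'd']
'b': index 2 in ['e', 'c', 'b', 'd'] -> ['b', 'e', 'c', 'd']
'e': index 1 in ['b', 'e', 'c', 'd'] -> ['e', 'b', 'c', 'd']
'c': index 2 in ['e', 'b', 'c', 'd'] -> ['c', 'e', 'b', 'd']
'd': index 3 in ['c', 'e', 'b', 'd'] -> ['d', 'c', 'e', 'b']
'd': index 0 in ['d', 'c', 'e', 'b'] -> ['d', 'c', 'e', 'b']


Output: [3, 2, 1, 2, 1, 2, 3, 0]


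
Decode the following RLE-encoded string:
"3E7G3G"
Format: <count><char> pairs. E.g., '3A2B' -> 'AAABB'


Expanding each <count><char> pair:
  3E -> 'EEE'
  7G -> 'GGGGGGG'
  3G -> 'GGG'

Decoded = EEEGGGGGGGGGG


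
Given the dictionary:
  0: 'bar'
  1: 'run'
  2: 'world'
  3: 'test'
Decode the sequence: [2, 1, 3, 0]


Look up each index in the dictionary:
  2 -> 'world'
  1 -> 'run'
  3 -> 'test'
  0 -> 'bar'

Decoded: "world run test bar"


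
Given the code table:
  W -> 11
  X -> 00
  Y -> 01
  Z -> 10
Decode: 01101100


Decoding:
01 -> Y
10 -> Z
11 -> W
00 -> X


Result: YZWX


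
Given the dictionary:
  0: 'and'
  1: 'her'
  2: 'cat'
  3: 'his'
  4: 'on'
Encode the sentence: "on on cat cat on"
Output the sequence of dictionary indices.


Look up each word in the dictionary:
  'on' -> 4
  'on' -> 4
  'cat' -> 2
  'cat' -> 2
  'on' -> 4

Encoded: [4, 4, 2, 2, 4]


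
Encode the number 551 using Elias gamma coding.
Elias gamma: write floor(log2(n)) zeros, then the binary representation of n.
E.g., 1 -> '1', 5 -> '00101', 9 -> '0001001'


num_bits = floor(log2(551)) + 1 = 10
leading_zeros = num_bits - 1 = 9
binary(551) = 1000100111

Elias gamma(551) = '000000000' + '1000100111' = 0000000001000100111 (19 bits)


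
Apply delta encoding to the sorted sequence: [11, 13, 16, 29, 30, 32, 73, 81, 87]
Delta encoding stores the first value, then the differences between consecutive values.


First value: 11
Deltas:
  13 - 11 = 2
  16 - 13 = 3
  29 - 16 = 13
  30 - 29 = 1
  32 - 30 = 2
  73 - 32 = 41
  81 - 73 = 8
  87 - 81 = 6


Delta encoded: [11, 2, 3, 13, 1, 2, 41, 8, 6]


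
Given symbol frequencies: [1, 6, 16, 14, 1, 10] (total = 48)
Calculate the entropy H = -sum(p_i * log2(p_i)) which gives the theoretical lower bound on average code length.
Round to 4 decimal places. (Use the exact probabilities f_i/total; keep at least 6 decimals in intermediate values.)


Per-symbol terms -p_i * log2(p_i) with p_i = f_i/48:
  p = 1/48 = 0.020833: log2(p) = -5.584963, -p*log2(p) = 0.116353
  p = 6/48 = 0.125000: log2(p) = -3.000000, -p*log2(p) = 0.375000
  p = 16/48 = 0.333333: log2(p) = -1.584963, -p*log2(p) = 0.528321
  p = 14/48 = 0.291667: log2(p) = -1.777608, -p*log2(p) = 0.518469
  p = 1/48 = 0.020833: log2(p) = -5.584963, -p*log2(p) = 0.116353
  p = 10/48 = 0.208333: log2(p) = -2.263034, -p*log2(p) = 0.471466
H = 0.116353 + 0.375000 + 0.528321 + 0.518469 + 0.116353 + 0.471466 = 2.125962

H = 2.126 bits/symbol


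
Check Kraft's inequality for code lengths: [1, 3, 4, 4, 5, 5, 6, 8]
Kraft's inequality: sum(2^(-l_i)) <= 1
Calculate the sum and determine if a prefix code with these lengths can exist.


Sum = 2^(-1) + 2^(-3) + 2^(-4) + 2^(-4) + 2^(-5) + 2^(-5) + 2^(-6) + 2^(-8)
    = 0.5 + 0.125 + 0.0625 + 0.0625 + 0.03125 + 0.03125 + 0.015625 + 0.00390625
    = 213/256 = 0.83203125
Since 0.83203125 <= 1, Kraft's inequality IS satisfied.
A prefix code with these lengths CAN exist.

Kraft sum = 0.83203125. Satisfied.


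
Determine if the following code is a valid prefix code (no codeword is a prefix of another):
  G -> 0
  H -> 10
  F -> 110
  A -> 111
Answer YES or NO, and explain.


Checking each pair (does one codeword prefix another?):
  G='0' vs H='10': no prefix
  G='0' vs F='110': no prefix
  G='0' vs A='111': no prefix
  H='10' vs G='0': no prefix
  H='10' vs F='110': no prefix
  H='10' vs A='111': no prefix
  F='110' vs G='0': no prefix
  F='110' vs H='10': no prefix
  F='110' vs A='111': no prefix
  A='111' vs G='0': no prefix
  A='111' vs H='10': no prefix
  A='111' vs F='110': no prefix
No violation found over all pairs.

YES -- this is a valid prefix code. No codeword is a prefix of any other codeword.


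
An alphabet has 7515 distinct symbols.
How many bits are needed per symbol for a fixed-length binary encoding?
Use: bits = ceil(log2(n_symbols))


log2(7515) = 12.8756
Bracket: 2^12 = 4096 < 7515 <= 2^13 = 8192
So ceil(log2(7515)) = 13

bits = ceil(log2(7515)) = ceil(12.8756) = 13 bits


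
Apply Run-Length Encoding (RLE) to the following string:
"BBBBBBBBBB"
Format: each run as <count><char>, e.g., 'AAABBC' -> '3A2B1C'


Scanning runs left to right:
  i=0: run of 'B' x 10 -> '10B'

RLE = 10B


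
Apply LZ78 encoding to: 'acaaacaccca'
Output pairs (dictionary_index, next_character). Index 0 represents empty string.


LZ78 encoding steps:
Dictionary: {0: ''}
Step 1: w='' (idx 0), next='a' -> output (0, 'a'), add 'a' as idx 1
Step 2: w='' (idx 0), next='c' -> output (0, 'c'), add 'c' as idx 2
Step 3: w='a' (idx 1), next='a' -> output (1, 'a'), add 'aa' as idx 3
Step 4: w='a' (idx 1), next='c' -> output (1, 'c'), add 'ac' as idx 4
Step 5: w='ac' (idx 4), next='c' -> output (4, 'c'), add 'acc' as idx 5
Step 6: w='c' (idx 2), next='a' -> output (2, 'a'), add 'ca' as idx 6


Encoded: [(0, 'a'), (0, 'c'), (1, 'a'), (1, 'c'), (4, 'c'), (2, 'a')]


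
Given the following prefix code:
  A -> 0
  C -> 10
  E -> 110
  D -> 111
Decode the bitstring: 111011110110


Decoding step by step:
Bits 111 -> D
Bits 0 -> A
Bits 111 -> D
Bits 10 -> C
Bits 110 -> E


Decoded message: DADCE


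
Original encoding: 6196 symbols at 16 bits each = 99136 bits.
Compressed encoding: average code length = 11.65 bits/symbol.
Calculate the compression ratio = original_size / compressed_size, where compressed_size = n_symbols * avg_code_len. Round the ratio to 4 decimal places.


original_size = n_symbols * orig_bits = 6196 * 16 = 99136 bits
compressed_size = n_symbols * avg_code_len = 6196 * 11.65 = 72183.4 bits
ratio = original_size / compressed_size = 99136 / 72183.4 = 1.3734

Compression ratio = 1.3734


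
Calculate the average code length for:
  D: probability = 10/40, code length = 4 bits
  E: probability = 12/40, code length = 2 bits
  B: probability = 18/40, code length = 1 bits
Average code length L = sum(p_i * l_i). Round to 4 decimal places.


Weighted contributions p_i * l_i:
  D: (10/40) * 4 = 40/40
  E: (12/40) * 2 = 24/40
  B: (18/40) * 1 = 18/40
Sum = (40 + 24 + 18)/40 = 82/40

L = 82/40 = 2.0500 bits/symbol


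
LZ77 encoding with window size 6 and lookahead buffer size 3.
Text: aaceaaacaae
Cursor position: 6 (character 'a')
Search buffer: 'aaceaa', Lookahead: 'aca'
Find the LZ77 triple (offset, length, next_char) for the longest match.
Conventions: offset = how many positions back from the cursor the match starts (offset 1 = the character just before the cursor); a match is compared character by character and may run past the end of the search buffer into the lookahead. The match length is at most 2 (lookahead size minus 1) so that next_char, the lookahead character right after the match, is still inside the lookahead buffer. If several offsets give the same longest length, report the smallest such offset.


Try each offset into the search buffer:
  offset=1 (pos 5, char 'a'): match length 1
  offset=2 (pos 4, char 'a'): match length 1
  offset=3 (pos 3, char 'e'): match length 0
  offset=4 (pos 2, char 'c'): match length 0
  offset=5 (pos 1, char 'a'): match length 2
  offset=6 (pos 0, char 'a'): match length 1
Longest match has length 2 at offset 5.
next_char = character at position 6 + 2 = 8 -> 'a'

Best match: offset=5, length=2 (matching 'ac' starting at position 1)
LZ77 triple: (5, 2, 'a')


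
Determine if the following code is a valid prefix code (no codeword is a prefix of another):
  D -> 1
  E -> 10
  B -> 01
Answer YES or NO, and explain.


Checking each pair (does one codeword prefix another?):
  D='1' vs E='10': prefix -- VIOLATION

NO -- this is NOT a valid prefix code. D (1) is a prefix of E (10).


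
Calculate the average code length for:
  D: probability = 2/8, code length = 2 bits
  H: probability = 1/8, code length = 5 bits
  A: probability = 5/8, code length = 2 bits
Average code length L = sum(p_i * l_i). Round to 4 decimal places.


Weighted contributions p_i * l_i:
  D: (2/8) * 2 = 4/8
  H: (1/8) * 5 = 5/8
  A: (5/8) * 2 = 10/8
Sum = (4 + 5 + 10)/8 = 19/8

L = 19/8 = 2.3750 bits/symbol


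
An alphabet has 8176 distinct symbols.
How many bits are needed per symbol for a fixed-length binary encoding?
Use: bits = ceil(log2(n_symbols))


log2(8176) = 12.9972
Bracket: 2^12 = 4096 < 8176 <= 2^13 = 8192
So ceil(log2(8176)) = 13

bits = ceil(log2(8176)) = ceil(12.9972) = 13 bits


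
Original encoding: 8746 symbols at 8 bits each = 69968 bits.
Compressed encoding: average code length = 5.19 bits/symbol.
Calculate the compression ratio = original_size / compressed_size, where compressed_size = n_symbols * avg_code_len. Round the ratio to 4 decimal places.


original_size = n_symbols * orig_bits = 8746 * 8 = 69968 bits
compressed_size = n_symbols * avg_code_len = 8746 * 5.19 = 45391.74 bits
ratio = original_size / compressed_size = 69968 / 45391.74 = 1.5414

Compression ratio = 1.5414


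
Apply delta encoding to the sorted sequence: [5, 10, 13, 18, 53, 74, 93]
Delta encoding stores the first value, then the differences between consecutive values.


First value: 5
Deltas:
  10 - 5 = 5
  13 - 10 = 3
  18 - 13 = 5
  53 - 18 = 35
  74 - 53 = 21
  93 - 74 = 19


Delta encoded: [5, 5, 3, 5, 35, 21, 19]


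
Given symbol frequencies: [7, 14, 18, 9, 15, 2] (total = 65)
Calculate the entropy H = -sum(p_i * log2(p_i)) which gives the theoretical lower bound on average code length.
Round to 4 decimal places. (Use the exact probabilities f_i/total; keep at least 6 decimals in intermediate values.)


Per-symbol terms -p_i * log2(p_i) with p_i = f_i/65:
  p = 7/65 = 0.107692: log2(p) = -3.215013, -p*log2(p) = 0.346232
  p = 14/65 = 0.215385: log2(p) = -2.215013, -p*log2(p) = 0.477080
  p = 18/65 = 0.276923: log2(p) = -1.852443, -p*log2(p) = 0.512984
  p = 9/65 = 0.138462: log2(p) = -2.852443, -p*log2(p) = 0.394954
  p = 15/65 = 0.230769: log2(p) = -2.115477, -p*log2(p) = 0.488187
  p = 2/65 = 0.030769: log2(p) = -5.022368, -p*log2(p) = 0.154534
H = 0.346232 + 0.477080 + 0.512984 + 0.394954 + 0.488187 + 0.154534 = 2.373971

H = 2.374 bits/symbol


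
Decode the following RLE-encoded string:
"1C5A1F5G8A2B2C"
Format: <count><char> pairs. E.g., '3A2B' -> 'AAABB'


Expanding each <count><char> pair:
  1C -> 'C'
  5A -> 'AAAAA'
  1F -> 'F'
  5G -> 'GGGGG'
  8A -> 'AAAAAAAA'
  2B -> 'BB'
  2C -> 'CC'

Decoded = CAAAAAFGGGGGAAAAAAAABBCC


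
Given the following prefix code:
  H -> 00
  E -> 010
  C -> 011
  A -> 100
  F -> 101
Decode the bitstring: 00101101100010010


Decoding step by step:
Bits 00 -> H
Bits 101 -> F
Bits 101 -> F
Bits 100 -> A
Bits 010 -> E
Bits 010 -> E


Decoded message: HFFAEE


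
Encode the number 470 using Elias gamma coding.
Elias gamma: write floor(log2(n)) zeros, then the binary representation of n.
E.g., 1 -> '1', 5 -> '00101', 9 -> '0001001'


num_bits = floor(log2(470)) + 1 = 9
leading_zeros = num_bits - 1 = 8
binary(470) = 111010110

Elias gamma(470) = '00000000' + '111010110' = 00000000111010110 (17 bits)


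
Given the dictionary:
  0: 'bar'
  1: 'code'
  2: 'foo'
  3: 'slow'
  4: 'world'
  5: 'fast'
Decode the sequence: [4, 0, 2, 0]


Look up each index in the dictionary:
  4 -> 'world'
  0 -> 'bar'
  2 -> 'foo'
  0 -> 'bar'

Decoded: "world bar foo bar"


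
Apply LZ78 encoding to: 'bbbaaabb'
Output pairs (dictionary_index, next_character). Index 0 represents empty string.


LZ78 encoding steps:
Dictionary: {0: ''}
Step 1: w='' (idx 0), next='b' -> output (0, 'b'), add 'b' as idx 1
Step 2: w='b' (idx 1), next='b' -> output (1, 'b'), add 'bb' as idx 2
Step 3: w='' (idx 0), next='a' -> output (0, 'a'), add 'a' as idx 3
Step 4: w='a' (idx 3), next='a' -> output (3, 'a'), add 'aa' as idx 4
Step 5: w='bb' (idx 2), end of input -> output (2, '')


Encoded: [(0, 'b'), (1, 'b'), (0, 'a'), (3, 'a'), (2, '')]


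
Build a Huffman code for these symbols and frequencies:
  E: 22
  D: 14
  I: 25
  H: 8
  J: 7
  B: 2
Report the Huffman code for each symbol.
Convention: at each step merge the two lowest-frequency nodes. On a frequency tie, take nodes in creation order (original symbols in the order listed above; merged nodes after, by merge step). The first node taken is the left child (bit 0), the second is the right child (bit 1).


Huffman tree construction:
Step 1: Merge B(2) + J(7) = 9
Step 2: Merge H(8) + (B+J)(9) = 17
Step 3: Merge D(14) + (H+(B+J))(17) = 31
Step 4: Merge E(22) + I(25) = 47
Step 5: Merge (D+(H+(B+J)))(31) + (E+I)(47) = 78
Read each symbol's code off the tree from the root (left child = 0, right child = 1).

Codes:
  E: 10 (length 2)
  D: 00 (length 2)
  I: 11 (length 2)
  H: 010 (length 3)
  J: 0111 (length 4)
  B: 0110 (length 4)
Average code length: 182/78 = 2.3333 bits/symbol


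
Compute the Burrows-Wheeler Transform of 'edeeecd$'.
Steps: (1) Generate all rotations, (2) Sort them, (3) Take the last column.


Rotations (sorted):
  0: $edeeecd -> last char: d
  1: cd$edeee -> last char: e
  2: d$edeeec -> last char: c
  3: deeecd$e -> last char: e
  4: ecd$edee -> last char: e
  5: edeeecd$ -> last char: $
  6: eecd$ede -> last char: e
  7: eeecd$ed -> last char: d


BWT = decee$ed


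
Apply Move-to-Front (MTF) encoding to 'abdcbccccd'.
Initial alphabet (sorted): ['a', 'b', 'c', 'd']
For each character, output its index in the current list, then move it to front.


MTF encoding:
'a': index 0 in ['a', 'b', 'c', 'd'] -> ['a', 'b', 'c', 'd']
'b': index 1 in ['a', 'b', 'c', 'd'] -> ['b', 'a', 'c', 'd']
'd': index 3 in ['b', 'a', 'c', 'd'] -> ['d', 'b', 'a', 'c']
'c': index 3 in ['d', 'b', 'a', 'c'] -> ['c', 'd', 'b', 'a']
'b': index 2 in ['c', 'd', 'b', 'a'] -> ['b', 'c', 'd', 'a']
'c': index 1 in ['b', 'c', 'd', 'a'] -> ['c', 'b', 'd', 'a']
'c': index 0 in ['c', 'b', 'd', 'a'] -> ['c', 'b', 'd', 'a']
'c': index 0 in ['c', 'b', 'd', 'a'] -> ['c', 'b', 'd', 'a']
'c': index 0 in ['c', 'b', 'd', 'a'] -> ['c', 'b', 'd', 'a']
'd': index 2 in ['c', 'b', 'd', 'a'] -> ['d', 'c', 'b', 'a']


Output: [0, 1, 3, 3, 2, 1, 0, 0, 0, 2]


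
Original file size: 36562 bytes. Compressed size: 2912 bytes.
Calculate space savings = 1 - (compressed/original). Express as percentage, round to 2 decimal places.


ratio = compressed/original = 2912/36562 = 0.079646
savings = 1 - ratio = 1 - 0.079646 = 0.920354
as a percentage: 0.920354 * 100 = 92.04%

Space savings = 1 - 2912/36562 = 92.04%


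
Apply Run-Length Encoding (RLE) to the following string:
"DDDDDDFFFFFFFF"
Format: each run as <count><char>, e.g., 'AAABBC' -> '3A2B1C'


Scanning runs left to right:
  i=0: run of 'D' x 6 -> '6D'
  i=6: run of 'F' x 8 -> '8F'

RLE = 6D8F


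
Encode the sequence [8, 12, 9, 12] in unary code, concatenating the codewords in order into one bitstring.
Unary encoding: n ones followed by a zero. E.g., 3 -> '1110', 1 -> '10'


Encode each number as n ones followed by a terminating 0:
  8 -> 111111110 (9 bits)
  12 -> 1111111111110 (13 bits)
  9 -> 1111111110 (10 bits)
  12 -> 1111111111110 (13 bits)
Total length = 9 + 13 + 10 + 13 = 45 bits.

Unary([8, 12, 9, 12]) = 111111110111111111111011111111101111111111110 (45 bits)


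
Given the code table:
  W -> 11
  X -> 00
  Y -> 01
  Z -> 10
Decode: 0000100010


Decoding:
00 -> X
00 -> X
10 -> Z
00 -> X
10 -> Z


Result: XXZXZ


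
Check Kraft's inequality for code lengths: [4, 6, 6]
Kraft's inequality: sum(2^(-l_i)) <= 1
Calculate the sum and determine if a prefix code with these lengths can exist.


Sum = 2^(-4) + 2^(-6) + 2^(-6)
    = 0.0625 + 0.015625 + 0.015625
    = 6/64 = 0.09375
Since 0.09375 <= 1, Kraft's inequality IS satisfied.
A prefix code with these lengths CAN exist.

Kraft sum = 0.09375. Satisfied.


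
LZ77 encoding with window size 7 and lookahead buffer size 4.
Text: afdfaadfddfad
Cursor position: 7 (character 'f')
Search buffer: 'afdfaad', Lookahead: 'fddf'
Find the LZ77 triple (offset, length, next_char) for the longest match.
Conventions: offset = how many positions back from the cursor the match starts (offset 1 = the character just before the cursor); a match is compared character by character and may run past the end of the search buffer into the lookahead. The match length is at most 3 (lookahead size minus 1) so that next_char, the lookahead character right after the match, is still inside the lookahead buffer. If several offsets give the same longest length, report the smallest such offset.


Try each offset into the search buffer:
  offset=1 (pos 6, char 'd'): match length 0
  offset=2 (pos 5, char 'a'): match length 0
  offset=3 (pos 4, char 'a'): match length 0
  offset=4 (pos 3, char 'f'): match length 1
  offset=5 (pos 2, char 'd'): match length 0
  offset=6 (pos 1, char 'f'): match length 2
  offset=7 (pos 0, char 'a'): match length 0
Longest match has length 2 at offset 6.
next_char = character at position 7 + 2 = 9 -> 'd'

Best match: offset=6, length=2 (matching 'fd' starting at position 1)
LZ77 triple: (6, 2, 'd')


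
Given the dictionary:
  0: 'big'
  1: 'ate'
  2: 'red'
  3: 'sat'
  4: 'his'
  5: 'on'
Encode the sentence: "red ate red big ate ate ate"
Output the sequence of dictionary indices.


Look up each word in the dictionary:
  'red' -> 2
  'ate' -> 1
  'red' -> 2
  'big' -> 0
  'ate' -> 1
  'ate' -> 1
  'ate' -> 1

Encoded: [2, 1, 2, 0, 1, 1, 1]


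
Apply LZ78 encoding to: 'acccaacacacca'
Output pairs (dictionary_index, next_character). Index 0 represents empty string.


LZ78 encoding steps:
Dictionary: {0: ''}
Step 1: w='' (idx 0), next='a' -> output (0, 'a'), add 'a' as idx 1
Step 2: w='' (idx 0), next='c' -> output (0, 'c'), add 'c' as idx 2
Step 3: w='c' (idx 2), next='c' -> output (2, 'c'), add 'cc' as idx 3
Step 4: w='a' (idx 1), next='a' -> output (1, 'a'), add 'aa' as idx 4
Step 5: w='c' (idx 2), next='a' -> output (2, 'a'), add 'ca' as idx 5
Step 6: w='ca' (idx 5), next='c' -> output (5, 'c'), add 'cac' as idx 6
Step 7: w='ca' (idx 5), end of input -> output (5, '')


Encoded: [(0, 'a'), (0, 'c'), (2, 'c'), (1, 'a'), (2, 'a'), (5, 'c'), (5, '')]


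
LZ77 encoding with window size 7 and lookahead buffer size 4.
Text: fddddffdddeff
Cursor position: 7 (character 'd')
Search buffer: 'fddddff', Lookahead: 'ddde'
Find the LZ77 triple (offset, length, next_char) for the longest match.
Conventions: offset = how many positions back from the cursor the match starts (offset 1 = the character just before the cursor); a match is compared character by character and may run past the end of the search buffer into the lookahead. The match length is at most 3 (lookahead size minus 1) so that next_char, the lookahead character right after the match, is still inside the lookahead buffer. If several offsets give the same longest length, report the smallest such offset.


Try each offset into the search buffer:
  offset=1 (pos 6, char 'f'): match length 0
  offset=2 (pos 5, char 'f'): match length 0
  offset=3 (pos 4, char 'd'): match length 1
  offset=4 (pos 3, char 'd'): match length 2
  offset=5 (pos 2, char 'd'): match length 3
  offset=6 (pos 1, char 'd'): match length 3
  offset=7 (pos 0, char 'f'): match length 0
Longest match has length 3, found at offsets 5, 6; take the smallest, offset 5.
next_char = character at position 7 + 3 = 10 -> 'e'

Best match: offset=5, length=3 (matching 'ddd' starting at position 2)
LZ77 triple: (5, 3, 'e')


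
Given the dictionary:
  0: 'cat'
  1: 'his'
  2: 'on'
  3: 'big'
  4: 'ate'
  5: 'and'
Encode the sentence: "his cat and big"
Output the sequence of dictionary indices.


Look up each word in the dictionary:
  'his' -> 1
  'cat' -> 0
  'and' -> 5
  'big' -> 3

Encoded: [1, 0, 5, 3]


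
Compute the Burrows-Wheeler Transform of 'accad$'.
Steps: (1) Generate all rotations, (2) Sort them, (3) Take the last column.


Rotations (sorted):
  0: $accad -> last char: d
  1: accad$ -> last char: $
  2: ad$acc -> last char: c
  3: cad$ac -> last char: c
  4: ccad$a -> last char: a
  5: d$acca -> last char: a


BWT = d$ccaa


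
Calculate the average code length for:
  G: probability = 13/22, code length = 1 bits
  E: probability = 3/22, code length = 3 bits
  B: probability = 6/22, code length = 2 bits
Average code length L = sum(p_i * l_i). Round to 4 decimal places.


Weighted contributions p_i * l_i:
  G: (13/22) * 1 = 13/22
  E: (3/22) * 3 = 9/22
  B: (6/22) * 2 = 12/22
Sum = (13 + 9 + 12)/22 = 34/22

L = 34/22 = 1.5455 bits/symbol


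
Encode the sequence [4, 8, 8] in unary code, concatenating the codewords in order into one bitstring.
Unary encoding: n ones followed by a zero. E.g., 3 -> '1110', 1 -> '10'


Encode each number as n ones followed by a terminating 0:
  4 -> 11110 (5 bits)
  8 -> 111111110 (9 bits)
  8 -> 111111110 (9 bits)
Total length = 5 + 9 + 9 = 23 bits.

Unary([4, 8, 8]) = 11110111111110111111110 (23 bits)


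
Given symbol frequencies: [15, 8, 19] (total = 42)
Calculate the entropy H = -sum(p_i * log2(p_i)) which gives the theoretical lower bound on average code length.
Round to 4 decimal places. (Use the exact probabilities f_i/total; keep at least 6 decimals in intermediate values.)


Per-symbol terms -p_i * log2(p_i) with p_i = f_i/42:
  p = 15/42 = 0.357143: log2(p) = -1.485427, -p*log2(p) = 0.530510
  p = 8/42 = 0.190476: log2(p) = -2.392317, -p*log2(p) = 0.455680
  p = 19/42 = 0.452381: log2(p) = -1.144390, -p*log2(p) = 0.517700
H = 0.530510 + 0.455680 + 0.517700 = 1.503890

H = 1.5039 bits/symbol


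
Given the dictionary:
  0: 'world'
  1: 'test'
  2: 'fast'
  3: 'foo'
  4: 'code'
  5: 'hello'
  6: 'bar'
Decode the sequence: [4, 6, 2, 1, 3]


Look up each index in the dictionary:
  4 -> 'code'
  6 -> 'bar'
  2 -> 'fast'
  1 -> 'test'
  3 -> 'foo'

Decoded: "code bar fast test foo"


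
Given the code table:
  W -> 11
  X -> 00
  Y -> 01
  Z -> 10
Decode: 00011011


Decoding:
00 -> X
01 -> Y
10 -> Z
11 -> W


Result: XYZW


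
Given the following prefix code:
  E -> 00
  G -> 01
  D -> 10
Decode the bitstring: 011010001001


Decoding step by step:
Bits 01 -> G
Bits 10 -> D
Bits 10 -> D
Bits 00 -> E
Bits 10 -> D
Bits 01 -> G


Decoded message: GDDEDG


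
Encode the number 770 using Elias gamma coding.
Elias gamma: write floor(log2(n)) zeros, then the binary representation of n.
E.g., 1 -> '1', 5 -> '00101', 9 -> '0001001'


num_bits = floor(log2(770)) + 1 = 10
leading_zeros = num_bits - 1 = 9
binary(770) = 1100000010

Elias gamma(770) = '000000000' + '1100000010' = 0000000001100000010 (19 bits)


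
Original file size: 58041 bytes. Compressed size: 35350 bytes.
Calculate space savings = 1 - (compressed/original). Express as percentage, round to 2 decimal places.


ratio = compressed/original = 35350/58041 = 0.609052
savings = 1 - ratio = 1 - 0.609052 = 0.390948
as a percentage: 0.390948 * 100 = 39.09%

Space savings = 1 - 35350/58041 = 39.09%


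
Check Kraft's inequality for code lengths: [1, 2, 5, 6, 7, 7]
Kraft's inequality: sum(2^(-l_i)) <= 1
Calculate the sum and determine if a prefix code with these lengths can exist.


Sum = 2^(-1) + 2^(-2) + 2^(-5) + 2^(-6) + 2^(-7) + 2^(-7)
    = 0.5 + 0.25 + 0.03125 + 0.015625 + 0.0078125 + 0.0078125
    = 104/128 = 0.8125
Since 0.8125 <= 1, Kraft's inequality IS satisfied.
A prefix code with these lengths CAN exist.

Kraft sum = 0.8125. Satisfied.


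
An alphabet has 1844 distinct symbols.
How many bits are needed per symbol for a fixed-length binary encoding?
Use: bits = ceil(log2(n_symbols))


log2(1844) = 10.8486
Bracket: 2^10 = 1024 < 1844 <= 2^11 = 2048
So ceil(log2(1844)) = 11

bits = ceil(log2(1844)) = ceil(10.8486) = 11 bits


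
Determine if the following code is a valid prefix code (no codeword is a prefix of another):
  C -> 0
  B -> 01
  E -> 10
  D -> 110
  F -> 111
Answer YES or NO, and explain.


Checking each pair (does one codeword prefix another?):
  C='0' vs B='01': prefix -- VIOLATION

NO -- this is NOT a valid prefix code. C (0) is a prefix of B (01).


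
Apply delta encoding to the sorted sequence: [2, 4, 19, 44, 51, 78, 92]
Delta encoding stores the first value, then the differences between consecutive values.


First value: 2
Deltas:
  4 - 2 = 2
  19 - 4 = 15
  44 - 19 = 25
  51 - 44 = 7
  78 - 51 = 27
  92 - 78 = 14


Delta encoded: [2, 2, 15, 25, 7, 27, 14]


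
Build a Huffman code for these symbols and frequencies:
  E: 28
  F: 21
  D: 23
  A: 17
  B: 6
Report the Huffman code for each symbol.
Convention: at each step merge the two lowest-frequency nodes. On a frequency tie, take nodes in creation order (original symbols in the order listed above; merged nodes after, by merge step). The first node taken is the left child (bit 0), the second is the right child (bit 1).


Huffman tree construction:
Step 1: Merge B(6) + A(17) = 23
Step 2: Merge F(21) + D(23) = 44
Step 3: Merge (B+A)(23) + E(28) = 51
Step 4: Merge (F+D)(44) + ((B+A)+E)(51) = 95
Read each symbol's code off the tree from the root (left child = 0, right child = 1).

Codes:
  E: 11 (length 2)
  F: 00 (length 2)
  D: 01 (length 2)
  A: 101 (length 3)
  B: 100 (length 3)
Average code length: 213/95 = 2.2421 bits/symbol


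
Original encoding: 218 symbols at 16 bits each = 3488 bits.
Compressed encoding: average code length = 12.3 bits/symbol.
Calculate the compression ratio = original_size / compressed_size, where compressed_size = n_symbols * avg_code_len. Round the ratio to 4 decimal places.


original_size = n_symbols * orig_bits = 218 * 16 = 3488 bits
compressed_size = n_symbols * avg_code_len = 218 * 12.3 = 2681.4 bits
ratio = original_size / compressed_size = 3488 / 2681.4 = 1.3008

Compression ratio = 1.3008


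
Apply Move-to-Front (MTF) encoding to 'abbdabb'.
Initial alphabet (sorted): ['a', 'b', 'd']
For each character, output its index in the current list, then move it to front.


MTF encoding:
'a': index 0 in ['a', 'b', 'd'] -> ['a', 'b', 'd']
'b': index 1 in ['a', 'b', 'd'] -> ['b', 'a', 'd']
'b': index 0 in ['b', 'a', 'd'] -> ['b', 'a', 'd']
'd': index 2 in ['b', 'a', 'd'] -> ['d', 'b', 'a']
'a': index 2 in ['d', 'b', 'a'] -> ['a', 'd', 'b']
'b': index 2 in ['a', 'd', 'b'] -> ['b', 'a', 'd']
'b': index 0 in ['b', 'a', 'd'] -> ['b', 'a', 'd']


Output: [0, 1, 0, 2, 2, 2, 0]


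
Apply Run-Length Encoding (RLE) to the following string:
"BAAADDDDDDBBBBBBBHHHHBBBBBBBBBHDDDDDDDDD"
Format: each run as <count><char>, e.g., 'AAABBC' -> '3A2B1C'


Scanning runs left to right:
  i=0: run of 'B' x 1 -> '1B'
  i=1: run of 'A' x 3 -> '3A'
  i=4: run of 'D' x 6 -> '6D'
  i=10: run of 'B' x 7 -> '7B'
  i=17: run of 'H' x 4 -> '4H'
  i=21: run of 'B' x 9 -> '9B'
  i=30: run of 'H' x 1 -> '1H'
  i=31: run of 'D' x 9 -> '9D'

RLE = 1B3A6D7B4H9B1H9D


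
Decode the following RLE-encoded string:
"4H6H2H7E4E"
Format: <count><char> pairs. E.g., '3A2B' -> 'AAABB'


Expanding each <count><char> pair:
  4H -> 'HHHH'
  6H -> 'HHHHHH'
  2H -> 'HH'
  7E -> 'EEEEEEE'
  4E -> 'EEEE'

Decoded = HHHHHHHHHHHHEEEEEEEEEEE


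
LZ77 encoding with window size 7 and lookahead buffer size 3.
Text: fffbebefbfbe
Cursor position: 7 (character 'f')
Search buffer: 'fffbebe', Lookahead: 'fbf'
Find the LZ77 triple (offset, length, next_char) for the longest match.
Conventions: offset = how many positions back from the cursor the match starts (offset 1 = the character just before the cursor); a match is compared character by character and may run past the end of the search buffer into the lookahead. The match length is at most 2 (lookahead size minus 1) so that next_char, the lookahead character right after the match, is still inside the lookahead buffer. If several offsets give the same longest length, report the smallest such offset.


Try each offset into the search buffer:
  offset=1 (pos 6, char 'e'): match length 0
  offset=2 (pos 5, char 'b'): match length 0
  offset=3 (pos 4, char 'e'): match length 0
  offset=4 (pos 3, char 'b'): match length 0
  offset=5 (pos 2, char 'f'): match length 2
  offset=6 (pos 1, char 'f'): match length 1
  offset=7 (pos 0, char 'f'): match length 1
Longest match has length 2 at offset 5.
next_char = character at position 7 + 2 = 9 -> 'f'

Best match: offset=5, length=2 (matching 'fb' starting at position 2)
LZ77 triple: (5, 2, 'f')


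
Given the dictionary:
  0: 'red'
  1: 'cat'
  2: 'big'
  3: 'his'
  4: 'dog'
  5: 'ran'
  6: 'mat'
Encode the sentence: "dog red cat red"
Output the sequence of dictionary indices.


Look up each word in the dictionary:
  'dog' -> 4
  'red' -> 0
  'cat' -> 1
  'red' -> 0

Encoded: [4, 0, 1, 0]


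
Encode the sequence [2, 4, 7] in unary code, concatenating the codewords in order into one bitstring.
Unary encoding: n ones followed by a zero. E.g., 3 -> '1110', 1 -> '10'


Encode each number as n ones followed by a terminating 0:
  2 -> 110 (3 bits)
  4 -> 11110 (5 bits)
  7 -> 11111110 (8 bits)
Total length = 3 + 5 + 8 = 16 bits.

Unary([2, 4, 7]) = 1101111011111110 (16 bits)


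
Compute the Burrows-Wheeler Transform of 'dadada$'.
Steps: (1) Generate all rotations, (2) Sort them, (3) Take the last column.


Rotations (sorted):
  0: $dadada -> last char: a
  1: a$dadad -> last char: d
  2: ada$dad -> last char: d
  3: adada$d -> last char: d
  4: da$dada -> last char: a
  5: dada$da -> last char: a
  6: dadada$ -> last char: $


BWT = adddaa$


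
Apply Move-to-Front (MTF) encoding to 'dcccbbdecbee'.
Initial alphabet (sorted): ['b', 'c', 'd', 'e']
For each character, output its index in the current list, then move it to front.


MTF encoding:
'd': index 2 in ['b', 'c', 'd', 'e'] -> ['d', 'b', 'c', 'e']
'c': index 2 in ['d', 'b', 'c', 'e'] -> ['c', 'd', 'b', 'e']
'c': index 0 in ['c', 'd', 'b', 'e'] -> ['c', 'd', 'b', 'e']
'c': index 0 in ['c', 'd', 'b', 'e'] -> ['c', 'd', 'b', 'e']
'b': index 2 in ['c', 'd', 'b', 'e'] -> ['b', 'c', 'd', 'e']
'b': index 0 in ['b', 'c', 'd', 'e'] -> ['b', 'c', 'd', 'e']
'd': index 2 in ['b', 'c', 'd', 'e'] -> ['d', 'b', 'c', 'e']
'e': index 3 in ['d', 'b', 'c', 'e'] -> ['e', 'd', 'b', 'c']
'c': index 3 in ['e', 'd', 'b', 'c'] -> ['c', 'e', 'd', 'b']
'b': index 3 in ['c', 'e', 'd', 'b'] -> ['b', 'c', 'e', 'd']
'e': index 2 in ['b', 'c', 'e', 'd'] -> ['e', 'b', 'c', 'd']
'e': index 0 in ['e', 'b', 'c', 'd'] -> ['e', 'b', 'c', 'd']


Output: [2, 2, 0, 0, 2, 0, 2, 3, 3, 3, 2, 0]


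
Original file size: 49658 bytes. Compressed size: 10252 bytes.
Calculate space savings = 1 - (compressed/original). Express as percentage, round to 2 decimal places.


ratio = compressed/original = 10252/49658 = 0.206452
savings = 1 - ratio = 1 - 0.206452 = 0.793548
as a percentage: 0.793548 * 100 = 79.35%

Space savings = 1 - 10252/49658 = 79.35%


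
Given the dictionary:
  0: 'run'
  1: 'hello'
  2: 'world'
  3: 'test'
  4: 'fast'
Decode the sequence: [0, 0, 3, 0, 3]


Look up each index in the dictionary:
  0 -> 'run'
  0 -> 'run'
  3 -> 'test'
  0 -> 'run'
  3 -> 'test'

Decoded: "run run test run test"


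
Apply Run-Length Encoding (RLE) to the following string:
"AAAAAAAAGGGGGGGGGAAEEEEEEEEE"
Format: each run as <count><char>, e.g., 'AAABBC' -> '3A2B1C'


Scanning runs left to right:
  i=0: run of 'A' x 8 -> '8A'
  i=8: run of 'G' x 9 -> '9G'
  i=17: run of 'A' x 2 -> '2A'
  i=19: run of 'E' x 9 -> '9E'

RLE = 8A9G2A9E


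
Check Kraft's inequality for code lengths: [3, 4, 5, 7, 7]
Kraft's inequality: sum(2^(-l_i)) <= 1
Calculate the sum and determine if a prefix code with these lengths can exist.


Sum = 2^(-3) + 2^(-4) + 2^(-5) + 2^(-7) + 2^(-7)
    = 0.125 + 0.0625 + 0.03125 + 0.0078125 + 0.0078125
    = 30/128 = 0.234375
Since 0.234375 <= 1, Kraft's inequality IS satisfied.
A prefix code with these lengths CAN exist.

Kraft sum = 0.234375. Satisfied.


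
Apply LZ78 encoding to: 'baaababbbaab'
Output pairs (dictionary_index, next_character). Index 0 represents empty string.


LZ78 encoding steps:
Dictionary: {0: ''}
Step 1: w='' (idx 0), next='b' -> output (0, 'b'), add 'b' as idx 1
Step 2: w='' (idx 0), next='a' -> output (0, 'a'), add 'a' as idx 2
Step 3: w='a' (idx 2), next='a' -> output (2, 'a'), add 'aa' as idx 3
Step 4: w='b' (idx 1), next='a' -> output (1, 'a'), add 'ba' as idx 4
Step 5: w='b' (idx 1), next='b' -> output (1, 'b'), add 'bb' as idx 5
Step 6: w='ba' (idx 4), next='a' -> output (4, 'a'), add 'baa' as idx 6
Step 7: w='b' (idx 1), end of input -> output (1, '')


Encoded: [(0, 'b'), (0, 'a'), (2, 'a'), (1, 'a'), (1, 'b'), (4, 'a'), (1, '')]


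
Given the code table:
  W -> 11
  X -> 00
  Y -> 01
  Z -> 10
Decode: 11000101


Decoding:
11 -> W
00 -> X
01 -> Y
01 -> Y


Result: WXYY


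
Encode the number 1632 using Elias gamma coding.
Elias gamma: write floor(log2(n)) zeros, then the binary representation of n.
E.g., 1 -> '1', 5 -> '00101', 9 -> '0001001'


num_bits = floor(log2(1632)) + 1 = 11
leading_zeros = num_bits - 1 = 10
binary(1632) = 11001100000

Elias gamma(1632) = '0000000000' + '11001100000' = 000000000011001100000 (21 bits)


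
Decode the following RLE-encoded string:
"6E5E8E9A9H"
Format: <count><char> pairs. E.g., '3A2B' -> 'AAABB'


Expanding each <count><char> pair:
  6E -> 'EEEEEE'
  5E -> 'EEEEE'
  8E -> 'EEEEEEEE'
  9A -> 'AAAAAAAAA'
  9H -> 'HHHHHHHHH'

Decoded = EEEEEEEEEEEEEEEEEEEAAAAAAAAAHHHHHHHHH


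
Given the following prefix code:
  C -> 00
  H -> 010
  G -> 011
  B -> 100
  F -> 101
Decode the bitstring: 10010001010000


Decoding step by step:
Bits 100 -> B
Bits 100 -> B
Bits 010 -> H
Bits 100 -> B
Bits 00 -> C


Decoded message: BBHBC


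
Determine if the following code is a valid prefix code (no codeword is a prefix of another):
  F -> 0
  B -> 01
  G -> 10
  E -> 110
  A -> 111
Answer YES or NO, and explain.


Checking each pair (does one codeword prefix another?):
  F='0' vs B='01': prefix -- VIOLATION

NO -- this is NOT a valid prefix code. F (0) is a prefix of B (01).


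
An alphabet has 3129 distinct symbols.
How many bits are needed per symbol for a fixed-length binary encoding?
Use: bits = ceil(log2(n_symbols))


log2(3129) = 11.6115
Bracket: 2^11 = 2048 < 3129 <= 2^12 = 4096
So ceil(log2(3129)) = 12

bits = ceil(log2(3129)) = ceil(11.6115) = 12 bits


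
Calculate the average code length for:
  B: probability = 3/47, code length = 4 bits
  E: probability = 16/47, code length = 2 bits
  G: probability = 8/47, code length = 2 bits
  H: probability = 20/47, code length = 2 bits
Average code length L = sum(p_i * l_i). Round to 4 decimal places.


Weighted contributions p_i * l_i:
  B: (3/47) * 4 = 12/47
  E: (16/47) * 2 = 32/47
  G: (8/47) * 2 = 16/47
  H: (20/47) * 2 = 40/47
Sum = (12 + 32 + 16 + 40)/47 = 100/47

L = 100/47 = 2.1277 bits/symbol


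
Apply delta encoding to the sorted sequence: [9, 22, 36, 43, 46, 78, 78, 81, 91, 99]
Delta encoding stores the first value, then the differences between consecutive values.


First value: 9
Deltas:
  22 - 9 = 13
  36 - 22 = 14
  43 - 36 = 7
  46 - 43 = 3
  78 - 46 = 32
  78 - 78 = 0
  81 - 78 = 3
  91 - 81 = 10
  99 - 91 = 8


Delta encoded: [9, 13, 14, 7, 3, 32, 0, 3, 10, 8]


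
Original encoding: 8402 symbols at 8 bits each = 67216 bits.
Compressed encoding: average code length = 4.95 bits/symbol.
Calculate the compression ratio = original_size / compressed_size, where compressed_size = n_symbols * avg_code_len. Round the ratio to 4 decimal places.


original_size = n_symbols * orig_bits = 8402 * 8 = 67216 bits
compressed_size = n_symbols * avg_code_len = 8402 * 4.95 = 41589.9 bits
ratio = original_size / compressed_size = 67216 / 41589.9 = 1.6162

Compression ratio = 1.6162


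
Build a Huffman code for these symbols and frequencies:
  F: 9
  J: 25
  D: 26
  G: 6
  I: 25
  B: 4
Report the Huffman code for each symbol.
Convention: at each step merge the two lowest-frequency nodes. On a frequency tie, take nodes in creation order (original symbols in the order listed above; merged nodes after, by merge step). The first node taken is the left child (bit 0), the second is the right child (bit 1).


Huffman tree construction:
Step 1: Merge B(4) + G(6) = 10
Step 2: Merge F(9) + (B+G)(10) = 19
Step 3: Merge (F+(B+G))(19) + J(25) = 44
Step 4: Merge I(25) + D(26) = 51
Step 5: Merge ((F+(B+G))+J)(44) + (I+D)(51) = 95
Read each symbol's code off the tree from the root (left child = 0, right child = 1).

Codes:
  F: 000 (length 3)
  J: 01 (length 2)
  D: 11 (length 2)
  G: 0011 (length 4)
  I: 10 (length 2)
  B: 0010 (length 4)
Average code length: 219/95 = 2.3053 bits/symbol


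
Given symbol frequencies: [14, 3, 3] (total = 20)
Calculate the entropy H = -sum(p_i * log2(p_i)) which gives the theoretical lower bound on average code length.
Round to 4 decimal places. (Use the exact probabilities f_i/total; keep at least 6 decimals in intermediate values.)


Per-symbol terms -p_i * log2(p_i) with p_i = f_i/20:
  p = 14/20 = 0.700000: log2(p) = -0.514573, -p*log2(p) = 0.360201
  p = 3/20 = 0.150000: log2(p) = -2.736966, -p*log2(p) = 0.410545
  p = 3/20 = 0.150000: log2(p) = -2.736966, -p*log2(p) = 0.410545
H = 0.360201 + 0.410545 + 0.410545 = 1.181291

H = 1.1813 bits/symbol
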